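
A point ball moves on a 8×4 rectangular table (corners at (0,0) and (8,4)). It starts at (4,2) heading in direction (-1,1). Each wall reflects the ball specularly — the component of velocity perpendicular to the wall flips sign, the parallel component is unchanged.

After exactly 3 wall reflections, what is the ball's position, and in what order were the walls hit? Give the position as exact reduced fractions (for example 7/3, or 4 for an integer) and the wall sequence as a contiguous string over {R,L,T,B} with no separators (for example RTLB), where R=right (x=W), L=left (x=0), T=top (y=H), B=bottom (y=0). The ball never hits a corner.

1. t=2 → T at (2,4); v=(-1,-1)
2. t=2 → L at (0,2); v=(1,-1)
3. t=2 → B at (2,0); v=(1,1)

Final position: (2,0)
Wall sequence: TLB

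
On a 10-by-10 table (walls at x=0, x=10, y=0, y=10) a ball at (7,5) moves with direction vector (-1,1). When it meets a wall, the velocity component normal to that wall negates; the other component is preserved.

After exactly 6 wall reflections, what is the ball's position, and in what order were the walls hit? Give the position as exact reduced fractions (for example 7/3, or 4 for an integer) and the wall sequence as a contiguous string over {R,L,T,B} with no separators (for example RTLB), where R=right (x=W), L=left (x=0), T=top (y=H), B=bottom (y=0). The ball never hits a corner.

Final position: (0,8)
Wall sequence: TLBRTL

1. t=5 → T at (2,10); v=(-1,-1)
2. t=2 → L at (0,8); v=(1,-1)
3. t=8 → B at (8,0); v=(1,1)
4. t=2 → R at (10,2); v=(-1,1)
5. t=8 → T at (2,10); v=(-1,-1)
6. t=2 → L at (0,8); v=(1,-1)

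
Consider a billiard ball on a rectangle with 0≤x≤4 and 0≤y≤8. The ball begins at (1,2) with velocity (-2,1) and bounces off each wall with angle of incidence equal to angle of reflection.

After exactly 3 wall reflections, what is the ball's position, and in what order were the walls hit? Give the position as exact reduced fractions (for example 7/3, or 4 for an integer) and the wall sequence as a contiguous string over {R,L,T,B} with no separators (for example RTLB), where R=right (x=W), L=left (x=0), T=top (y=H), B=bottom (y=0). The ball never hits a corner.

Final position: (0,13/2)
Wall sequence: LRL

1. t=1/2 → L at (0,5/2); v=(2,1)
2. t=2 → R at (4,9/2); v=(-2,1)
3. t=2 → L at (0,13/2); v=(2,1)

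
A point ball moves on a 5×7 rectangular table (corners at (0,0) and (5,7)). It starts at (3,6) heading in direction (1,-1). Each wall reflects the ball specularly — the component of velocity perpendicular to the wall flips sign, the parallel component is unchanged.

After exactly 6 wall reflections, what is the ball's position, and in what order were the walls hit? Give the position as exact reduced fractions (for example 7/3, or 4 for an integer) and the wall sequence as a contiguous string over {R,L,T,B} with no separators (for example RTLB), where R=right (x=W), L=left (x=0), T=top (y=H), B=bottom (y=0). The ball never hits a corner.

1. t=2 → R at (5,4); v=(-1,-1)
2. t=4 → B at (1,0); v=(-1,1)
3. t=1 → L at (0,1); v=(1,1)
4. t=5 → R at (5,6); v=(-1,1)
5. t=1 → T at (4,7); v=(-1,-1)
6. t=4 → L at (0,3); v=(1,-1)

Final position: (0,3)
Wall sequence: RBLRTL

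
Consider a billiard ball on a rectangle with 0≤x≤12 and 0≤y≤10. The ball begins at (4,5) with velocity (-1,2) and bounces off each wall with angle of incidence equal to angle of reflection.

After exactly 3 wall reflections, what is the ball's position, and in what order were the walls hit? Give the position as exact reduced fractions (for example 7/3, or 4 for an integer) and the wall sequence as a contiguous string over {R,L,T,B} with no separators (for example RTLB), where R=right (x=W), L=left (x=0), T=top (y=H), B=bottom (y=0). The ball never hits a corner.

1. t=5/2 → T at (3/2,10); v=(-1,-2)
2. t=3/2 → L at (0,7); v=(1,-2)
3. t=7/2 → B at (7/2,0); v=(1,2)

Final position: (7/2,0)
Wall sequence: TLB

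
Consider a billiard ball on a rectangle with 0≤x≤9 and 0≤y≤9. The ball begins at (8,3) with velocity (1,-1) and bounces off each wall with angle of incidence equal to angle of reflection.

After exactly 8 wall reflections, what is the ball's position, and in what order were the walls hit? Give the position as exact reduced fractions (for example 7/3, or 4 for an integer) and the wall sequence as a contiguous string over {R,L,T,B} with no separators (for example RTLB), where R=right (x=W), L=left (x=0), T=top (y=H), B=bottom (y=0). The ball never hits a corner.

1. t=1 → R at (9,2); v=(-1,-1)
2. t=2 → B at (7,0); v=(-1,1)
3. t=7 → L at (0,7); v=(1,1)
4. t=2 → T at (2,9); v=(1,-1)
5. t=7 → R at (9,2); v=(-1,-1)
6. t=2 → B at (7,0); v=(-1,1)
7. t=7 → L at (0,7); v=(1,1)
8. t=2 → T at (2,9); v=(1,-1)

Final position: (2,9)
Wall sequence: RBLTRBLT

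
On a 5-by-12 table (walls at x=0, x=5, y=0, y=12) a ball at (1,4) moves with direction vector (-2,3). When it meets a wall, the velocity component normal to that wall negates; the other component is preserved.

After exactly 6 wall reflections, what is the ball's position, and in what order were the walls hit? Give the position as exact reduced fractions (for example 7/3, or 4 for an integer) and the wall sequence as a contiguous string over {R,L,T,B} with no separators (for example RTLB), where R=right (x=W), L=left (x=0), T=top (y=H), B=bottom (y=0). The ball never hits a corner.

Final position: (5,4)
Wall sequence: LTRLBR

1. t=1/2 → L at (0,11/2); v=(2,3)
2. t=13/6 → T at (13/3,12); v=(2,-3)
3. t=1/3 → R at (5,11); v=(-2,-3)
4. t=5/2 → L at (0,7/2); v=(2,-3)
5. t=7/6 → B at (7/3,0); v=(2,3)
6. t=4/3 → R at (5,4); v=(-2,3)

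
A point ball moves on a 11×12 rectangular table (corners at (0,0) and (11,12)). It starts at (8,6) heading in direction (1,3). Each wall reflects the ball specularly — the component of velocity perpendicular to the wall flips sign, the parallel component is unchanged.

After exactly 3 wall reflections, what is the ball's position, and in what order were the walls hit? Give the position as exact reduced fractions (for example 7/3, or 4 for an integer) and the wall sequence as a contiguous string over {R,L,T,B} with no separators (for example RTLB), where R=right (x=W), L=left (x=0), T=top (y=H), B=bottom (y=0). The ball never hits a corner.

1. t=2 → T at (10,12); v=(1,-3)
2. t=1 → R at (11,9); v=(-1,-3)
3. t=3 → B at (8,0); v=(-1,3)

Final position: (8,0)
Wall sequence: TRB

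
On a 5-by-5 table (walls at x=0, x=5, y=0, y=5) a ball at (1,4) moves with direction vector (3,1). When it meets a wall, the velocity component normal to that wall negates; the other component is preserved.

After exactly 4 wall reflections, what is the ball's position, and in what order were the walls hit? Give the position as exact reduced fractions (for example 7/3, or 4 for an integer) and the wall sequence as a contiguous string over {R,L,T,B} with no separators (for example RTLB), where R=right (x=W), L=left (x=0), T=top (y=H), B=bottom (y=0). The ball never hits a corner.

Final position: (5,4/3)
Wall sequence: TRLR

1. t=1 → T at (4,5); v=(3,-1)
2. t=1/3 → R at (5,14/3); v=(-3,-1)
3. t=5/3 → L at (0,3); v=(3,-1)
4. t=5/3 → R at (5,4/3); v=(-3,-1)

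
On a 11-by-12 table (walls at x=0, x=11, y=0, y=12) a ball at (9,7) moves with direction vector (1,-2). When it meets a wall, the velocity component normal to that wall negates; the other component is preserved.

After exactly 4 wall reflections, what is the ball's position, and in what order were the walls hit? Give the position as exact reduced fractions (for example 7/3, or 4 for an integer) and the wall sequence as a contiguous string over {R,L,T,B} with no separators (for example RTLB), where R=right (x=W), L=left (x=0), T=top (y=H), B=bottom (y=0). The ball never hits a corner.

1. t=2 → R at (11,3); v=(-1,-2)
2. t=3/2 → B at (19/2,0); v=(-1,2)
3. t=6 → T at (7/2,12); v=(-1,-2)
4. t=7/2 → L at (0,5); v=(1,-2)

Final position: (0,5)
Wall sequence: RBTL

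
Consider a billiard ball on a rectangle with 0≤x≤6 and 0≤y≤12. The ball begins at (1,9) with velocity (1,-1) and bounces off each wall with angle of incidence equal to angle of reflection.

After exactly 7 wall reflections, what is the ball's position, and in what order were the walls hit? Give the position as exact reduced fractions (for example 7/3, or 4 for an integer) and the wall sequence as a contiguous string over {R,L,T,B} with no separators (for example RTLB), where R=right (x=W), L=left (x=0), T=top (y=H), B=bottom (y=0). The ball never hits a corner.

Final position: (6,4)
Wall sequence: RBLRTLR

1. t=5 → R at (6,4); v=(-1,-1)
2. t=4 → B at (2,0); v=(-1,1)
3. t=2 → L at (0,2); v=(1,1)
4. t=6 → R at (6,8); v=(-1,1)
5. t=4 → T at (2,12); v=(-1,-1)
6. t=2 → L at (0,10); v=(1,-1)
7. t=6 → R at (6,4); v=(-1,-1)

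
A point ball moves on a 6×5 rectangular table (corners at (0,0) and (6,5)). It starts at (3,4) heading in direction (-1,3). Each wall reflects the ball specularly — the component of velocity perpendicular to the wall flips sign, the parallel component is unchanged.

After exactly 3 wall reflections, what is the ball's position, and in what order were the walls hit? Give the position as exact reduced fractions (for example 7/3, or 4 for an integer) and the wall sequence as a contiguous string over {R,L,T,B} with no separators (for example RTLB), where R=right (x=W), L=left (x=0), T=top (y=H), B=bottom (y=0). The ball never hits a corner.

1. t=1/3 → T at (8/3,5); v=(-1,-3)
2. t=5/3 → B at (1,0); v=(-1,3)
3. t=1 → L at (0,3); v=(1,3)

Final position: (0,3)
Wall sequence: TBL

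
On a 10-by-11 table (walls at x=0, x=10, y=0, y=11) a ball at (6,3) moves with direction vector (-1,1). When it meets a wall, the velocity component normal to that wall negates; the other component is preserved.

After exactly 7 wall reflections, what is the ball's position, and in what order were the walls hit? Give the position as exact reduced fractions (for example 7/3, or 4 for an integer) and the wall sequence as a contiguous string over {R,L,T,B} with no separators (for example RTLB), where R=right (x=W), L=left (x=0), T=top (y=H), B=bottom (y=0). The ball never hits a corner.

1. t=6 → L at (0,9); v=(1,1)
2. t=2 → T at (2,11); v=(1,-1)
3. t=8 → R at (10,3); v=(-1,-1)
4. t=3 → B at (7,0); v=(-1,1)
5. t=7 → L at (0,7); v=(1,1)
6. t=4 → T at (4,11); v=(1,-1)
7. t=6 → R at (10,5); v=(-1,-1)

Final position: (10,5)
Wall sequence: LTRBLTR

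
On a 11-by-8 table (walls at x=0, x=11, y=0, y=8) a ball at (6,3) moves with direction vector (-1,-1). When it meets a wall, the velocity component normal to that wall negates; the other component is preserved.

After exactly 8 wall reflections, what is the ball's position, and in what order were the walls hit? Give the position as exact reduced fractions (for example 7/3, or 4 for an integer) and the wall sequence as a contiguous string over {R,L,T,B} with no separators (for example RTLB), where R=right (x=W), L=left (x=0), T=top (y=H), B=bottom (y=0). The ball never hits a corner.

1. t=3 → B at (3,0); v=(-1,1)
2. t=3 → L at (0,3); v=(1,1)
3. t=5 → T at (5,8); v=(1,-1)
4. t=6 → R at (11,2); v=(-1,-1)
5. t=2 → B at (9,0); v=(-1,1)
6. t=8 → T at (1,8); v=(-1,-1)
7. t=1 → L at (0,7); v=(1,-1)
8. t=7 → B at (7,0); v=(1,1)

Final position: (7,0)
Wall sequence: BLTRBTLB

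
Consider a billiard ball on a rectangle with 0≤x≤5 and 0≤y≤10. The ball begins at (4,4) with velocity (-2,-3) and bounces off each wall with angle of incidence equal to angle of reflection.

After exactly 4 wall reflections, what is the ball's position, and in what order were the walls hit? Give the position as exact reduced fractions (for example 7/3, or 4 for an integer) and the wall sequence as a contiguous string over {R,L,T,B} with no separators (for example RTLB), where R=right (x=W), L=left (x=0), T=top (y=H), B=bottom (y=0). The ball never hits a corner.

Final position: (14/3,10)
Wall sequence: BLRT

1. t=4/3 → B at (4/3,0); v=(-2,3)
2. t=2/3 → L at (0,2); v=(2,3)
3. t=5/2 → R at (5,19/2); v=(-2,3)
4. t=1/6 → T at (14/3,10); v=(-2,-3)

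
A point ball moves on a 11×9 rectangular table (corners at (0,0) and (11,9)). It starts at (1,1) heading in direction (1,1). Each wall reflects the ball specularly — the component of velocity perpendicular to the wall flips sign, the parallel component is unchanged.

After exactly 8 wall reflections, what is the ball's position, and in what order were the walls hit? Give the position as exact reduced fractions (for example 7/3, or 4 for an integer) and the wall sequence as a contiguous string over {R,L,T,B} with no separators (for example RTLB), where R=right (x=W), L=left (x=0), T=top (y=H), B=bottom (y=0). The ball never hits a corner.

1. t=8 → T at (9,9); v=(1,-1)
2. t=2 → R at (11,7); v=(-1,-1)
3. t=7 → B at (4,0); v=(-1,1)
4. t=4 → L at (0,4); v=(1,1)
5. t=5 → T at (5,9); v=(1,-1)
6. t=6 → R at (11,3); v=(-1,-1)
7. t=3 → B at (8,0); v=(-1,1)
8. t=8 → L at (0,8); v=(1,1)

Final position: (0,8)
Wall sequence: TRBLTRBL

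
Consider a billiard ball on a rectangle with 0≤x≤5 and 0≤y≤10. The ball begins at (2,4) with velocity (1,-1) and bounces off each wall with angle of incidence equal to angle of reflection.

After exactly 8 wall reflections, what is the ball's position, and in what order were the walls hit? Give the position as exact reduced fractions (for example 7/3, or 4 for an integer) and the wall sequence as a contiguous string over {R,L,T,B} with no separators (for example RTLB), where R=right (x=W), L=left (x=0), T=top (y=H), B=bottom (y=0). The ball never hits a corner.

1. t=3 → R at (5,1); v=(-1,-1)
2. t=1 → B at (4,0); v=(-1,1)
3. t=4 → L at (0,4); v=(1,1)
4. t=5 → R at (5,9); v=(-1,1)
5. t=1 → T at (4,10); v=(-1,-1)
6. t=4 → L at (0,6); v=(1,-1)
7. t=5 → R at (5,1); v=(-1,-1)
8. t=1 → B at (4,0); v=(-1,1)

Final position: (4,0)
Wall sequence: RBLRTLRB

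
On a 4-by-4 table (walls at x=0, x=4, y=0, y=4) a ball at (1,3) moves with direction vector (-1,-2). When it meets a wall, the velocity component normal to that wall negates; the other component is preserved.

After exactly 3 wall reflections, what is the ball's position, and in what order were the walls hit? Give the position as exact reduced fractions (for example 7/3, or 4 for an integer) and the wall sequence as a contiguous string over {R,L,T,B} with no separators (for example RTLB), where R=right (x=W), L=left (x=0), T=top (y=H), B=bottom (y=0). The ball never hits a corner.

1. t=1 → L at (0,1); v=(1,-2)
2. t=1/2 → B at (1/2,0); v=(1,2)
3. t=2 → T at (5/2,4); v=(1,-2)

Final position: (5/2,4)
Wall sequence: LBT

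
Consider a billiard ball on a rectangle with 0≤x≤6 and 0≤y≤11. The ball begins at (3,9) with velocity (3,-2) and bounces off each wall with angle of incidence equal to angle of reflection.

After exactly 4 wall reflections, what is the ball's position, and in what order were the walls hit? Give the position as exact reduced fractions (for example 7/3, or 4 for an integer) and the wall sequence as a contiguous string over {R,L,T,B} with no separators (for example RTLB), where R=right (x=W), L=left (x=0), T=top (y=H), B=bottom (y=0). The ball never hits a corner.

Final position: (6,1)
Wall sequence: RLBR

1. t=1 → R at (6,7); v=(-3,-2)
2. t=2 → L at (0,3); v=(3,-2)
3. t=3/2 → B at (9/2,0); v=(3,2)
4. t=1/2 → R at (6,1); v=(-3,2)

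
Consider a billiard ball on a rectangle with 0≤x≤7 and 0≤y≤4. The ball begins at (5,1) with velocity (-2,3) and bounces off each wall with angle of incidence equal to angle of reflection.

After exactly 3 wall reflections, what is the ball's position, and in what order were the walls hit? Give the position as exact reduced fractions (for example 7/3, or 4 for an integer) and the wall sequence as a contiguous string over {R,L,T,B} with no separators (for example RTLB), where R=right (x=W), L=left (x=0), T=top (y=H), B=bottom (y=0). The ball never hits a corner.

Final position: (0,1/2)
Wall sequence: TBL

1. t=1 → T at (3,4); v=(-2,-3)
2. t=4/3 → B at (1/3,0); v=(-2,3)
3. t=1/6 → L at (0,1/2); v=(2,3)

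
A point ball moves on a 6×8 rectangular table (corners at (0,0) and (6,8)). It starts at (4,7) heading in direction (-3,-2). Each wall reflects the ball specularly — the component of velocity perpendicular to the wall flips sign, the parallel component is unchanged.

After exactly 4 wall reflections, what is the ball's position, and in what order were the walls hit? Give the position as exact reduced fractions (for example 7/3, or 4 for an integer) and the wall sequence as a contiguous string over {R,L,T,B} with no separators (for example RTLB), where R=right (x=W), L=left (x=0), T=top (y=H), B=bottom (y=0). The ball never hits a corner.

1. t=4/3 → L at (0,13/3); v=(3,-2)
2. t=2 → R at (6,1/3); v=(-3,-2)
3. t=1/6 → B at (11/2,0); v=(-3,2)
4. t=11/6 → L at (0,11/3); v=(3,2)

Final position: (0,11/3)
Wall sequence: LRBL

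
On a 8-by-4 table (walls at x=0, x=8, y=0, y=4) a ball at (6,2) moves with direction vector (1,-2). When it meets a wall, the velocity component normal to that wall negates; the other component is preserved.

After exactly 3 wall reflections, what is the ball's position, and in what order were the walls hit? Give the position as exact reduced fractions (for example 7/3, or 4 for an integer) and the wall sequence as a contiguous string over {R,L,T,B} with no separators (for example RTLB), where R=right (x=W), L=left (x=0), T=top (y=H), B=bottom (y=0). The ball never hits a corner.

1. t=1 → B at (7,0); v=(1,2)
2. t=1 → R at (8,2); v=(-1,2)
3. t=1 → T at (7,4); v=(-1,-2)

Final position: (7,4)
Wall sequence: BRT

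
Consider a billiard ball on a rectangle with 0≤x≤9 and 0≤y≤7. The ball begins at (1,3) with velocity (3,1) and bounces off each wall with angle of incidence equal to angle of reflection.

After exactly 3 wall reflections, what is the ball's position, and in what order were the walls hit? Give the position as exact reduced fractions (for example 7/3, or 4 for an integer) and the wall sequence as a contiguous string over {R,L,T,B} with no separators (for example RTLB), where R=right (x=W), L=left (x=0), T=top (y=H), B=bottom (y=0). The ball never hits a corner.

1. t=8/3 → R at (9,17/3); v=(-3,1)
2. t=4/3 → T at (5,7); v=(-3,-1)
3. t=5/3 → L at (0,16/3); v=(3,-1)

Final position: (0,16/3)
Wall sequence: RTL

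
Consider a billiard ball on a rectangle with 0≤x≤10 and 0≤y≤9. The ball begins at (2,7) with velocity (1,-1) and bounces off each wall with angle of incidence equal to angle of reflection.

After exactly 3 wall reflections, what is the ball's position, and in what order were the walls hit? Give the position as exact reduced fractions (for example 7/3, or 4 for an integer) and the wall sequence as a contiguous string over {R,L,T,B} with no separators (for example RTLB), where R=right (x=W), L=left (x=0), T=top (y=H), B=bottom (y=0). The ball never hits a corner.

Final position: (2,9)
Wall sequence: BRT

1. t=7 → B at (9,0); v=(1,1)
2. t=1 → R at (10,1); v=(-1,1)
3. t=8 → T at (2,9); v=(-1,-1)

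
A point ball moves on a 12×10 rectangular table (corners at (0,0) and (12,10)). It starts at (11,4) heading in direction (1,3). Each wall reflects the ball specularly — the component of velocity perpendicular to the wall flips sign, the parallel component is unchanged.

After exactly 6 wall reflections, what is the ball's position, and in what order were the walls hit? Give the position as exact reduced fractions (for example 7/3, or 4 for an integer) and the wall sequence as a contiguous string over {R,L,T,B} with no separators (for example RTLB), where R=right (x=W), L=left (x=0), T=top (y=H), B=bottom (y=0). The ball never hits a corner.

1. t=1 → R at (12,7); v=(-1,3)
2. t=1 → T at (11,10); v=(-1,-3)
3. t=10/3 → B at (23/3,0); v=(-1,3)
4. t=10/3 → T at (13/3,10); v=(-1,-3)
5. t=10/3 → B at (1,0); v=(-1,3)
6. t=1 → L at (0,3); v=(1,3)

Final position: (0,3)
Wall sequence: RTBTBL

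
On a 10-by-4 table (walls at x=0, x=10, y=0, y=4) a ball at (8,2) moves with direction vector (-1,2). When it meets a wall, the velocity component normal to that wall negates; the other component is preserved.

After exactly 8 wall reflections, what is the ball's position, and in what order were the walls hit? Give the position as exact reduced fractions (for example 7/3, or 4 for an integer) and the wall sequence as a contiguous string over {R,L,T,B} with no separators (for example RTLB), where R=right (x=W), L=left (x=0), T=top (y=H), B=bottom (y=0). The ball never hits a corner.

1. t=1 → T at (7,4); v=(-1,-2)
2. t=2 → B at (5,0); v=(-1,2)
3. t=2 → T at (3,4); v=(-1,-2)
4. t=2 → B at (1,0); v=(-1,2)
5. t=1 → L at (0,2); v=(1,2)
6. t=1 → T at (1,4); v=(1,-2)
7. t=2 → B at (3,0); v=(1,2)
8. t=2 → T at (5,4); v=(1,-2)

Final position: (5,4)
Wall sequence: TBTBLTBT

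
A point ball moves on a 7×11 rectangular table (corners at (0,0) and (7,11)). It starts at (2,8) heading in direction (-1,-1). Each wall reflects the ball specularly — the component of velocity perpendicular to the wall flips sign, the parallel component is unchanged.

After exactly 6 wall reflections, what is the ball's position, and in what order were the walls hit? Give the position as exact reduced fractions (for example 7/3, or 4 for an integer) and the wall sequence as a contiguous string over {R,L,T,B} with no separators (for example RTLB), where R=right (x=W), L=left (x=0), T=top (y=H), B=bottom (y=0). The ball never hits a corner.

Final position: (7,7)
Wall sequence: LBRLTR

1. t=2 → L at (0,6); v=(1,-1)
2. t=6 → B at (6,0); v=(1,1)
3. t=1 → R at (7,1); v=(-1,1)
4. t=7 → L at (0,8); v=(1,1)
5. t=3 → T at (3,11); v=(1,-1)
6. t=4 → R at (7,7); v=(-1,-1)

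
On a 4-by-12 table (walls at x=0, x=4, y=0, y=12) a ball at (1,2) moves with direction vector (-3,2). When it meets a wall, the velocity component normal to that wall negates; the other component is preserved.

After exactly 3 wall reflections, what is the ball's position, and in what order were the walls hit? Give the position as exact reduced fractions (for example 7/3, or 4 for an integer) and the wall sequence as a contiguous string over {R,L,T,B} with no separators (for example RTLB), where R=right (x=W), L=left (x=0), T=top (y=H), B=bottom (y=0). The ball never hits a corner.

1. t=1/3 → L at (0,8/3); v=(3,2)
2. t=4/3 → R at (4,16/3); v=(-3,2)
3. t=4/3 → L at (0,8); v=(3,2)

Final position: (0,8)
Wall sequence: LRL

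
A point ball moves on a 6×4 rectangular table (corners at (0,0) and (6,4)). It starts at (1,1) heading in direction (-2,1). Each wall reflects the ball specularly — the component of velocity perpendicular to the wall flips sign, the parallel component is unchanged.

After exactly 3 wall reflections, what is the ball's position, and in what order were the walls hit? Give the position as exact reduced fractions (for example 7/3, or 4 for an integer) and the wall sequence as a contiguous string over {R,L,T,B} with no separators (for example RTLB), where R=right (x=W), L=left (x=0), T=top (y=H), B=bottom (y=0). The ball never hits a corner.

Final position: (6,7/2)
Wall sequence: LTR

1. t=1/2 → L at (0,3/2); v=(2,1)
2. t=5/2 → T at (5,4); v=(2,-1)
3. t=1/2 → R at (6,7/2); v=(-2,-1)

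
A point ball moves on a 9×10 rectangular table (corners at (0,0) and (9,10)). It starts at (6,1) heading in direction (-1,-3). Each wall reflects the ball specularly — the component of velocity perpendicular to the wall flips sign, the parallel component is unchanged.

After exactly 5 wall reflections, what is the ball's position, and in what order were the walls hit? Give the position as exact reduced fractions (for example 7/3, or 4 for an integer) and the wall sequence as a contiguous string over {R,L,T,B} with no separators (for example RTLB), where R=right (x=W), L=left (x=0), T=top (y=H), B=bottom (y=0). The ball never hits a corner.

1. t=1/3 → B at (17/3,0); v=(-1,3)
2. t=10/3 → T at (7/3,10); v=(-1,-3)
3. t=7/3 → L at (0,3); v=(1,-3)
4. t=1 → B at (1,0); v=(1,3)
5. t=10/3 → T at (13/3,10); v=(1,-3)

Final position: (13/3,10)
Wall sequence: BTLBT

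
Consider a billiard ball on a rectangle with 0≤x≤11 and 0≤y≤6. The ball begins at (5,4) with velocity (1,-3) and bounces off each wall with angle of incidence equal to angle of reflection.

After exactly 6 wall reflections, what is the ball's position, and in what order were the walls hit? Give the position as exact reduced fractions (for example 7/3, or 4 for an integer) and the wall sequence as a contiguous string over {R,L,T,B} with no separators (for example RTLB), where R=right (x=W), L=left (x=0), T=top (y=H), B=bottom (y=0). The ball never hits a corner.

Final position: (23/3,0)
Wall sequence: BTBRTB

1. t=4/3 → B at (19/3,0); v=(1,3)
2. t=2 → T at (25/3,6); v=(1,-3)
3. t=2 → B at (31/3,0); v=(1,3)
4. t=2/3 → R at (11,2); v=(-1,3)
5. t=4/3 → T at (29/3,6); v=(-1,-3)
6. t=2 → B at (23/3,0); v=(-1,3)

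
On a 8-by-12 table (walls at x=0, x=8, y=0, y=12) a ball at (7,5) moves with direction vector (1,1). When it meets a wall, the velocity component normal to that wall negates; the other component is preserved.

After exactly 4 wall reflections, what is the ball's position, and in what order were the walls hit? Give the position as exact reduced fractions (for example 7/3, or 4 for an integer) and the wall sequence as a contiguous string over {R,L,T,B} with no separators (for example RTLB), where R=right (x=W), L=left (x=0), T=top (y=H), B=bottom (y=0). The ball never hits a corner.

Final position: (8,2)
Wall sequence: RTLR

1. t=1 → R at (8,6); v=(-1,1)
2. t=6 → T at (2,12); v=(-1,-1)
3. t=2 → L at (0,10); v=(1,-1)
4. t=8 → R at (8,2); v=(-1,-1)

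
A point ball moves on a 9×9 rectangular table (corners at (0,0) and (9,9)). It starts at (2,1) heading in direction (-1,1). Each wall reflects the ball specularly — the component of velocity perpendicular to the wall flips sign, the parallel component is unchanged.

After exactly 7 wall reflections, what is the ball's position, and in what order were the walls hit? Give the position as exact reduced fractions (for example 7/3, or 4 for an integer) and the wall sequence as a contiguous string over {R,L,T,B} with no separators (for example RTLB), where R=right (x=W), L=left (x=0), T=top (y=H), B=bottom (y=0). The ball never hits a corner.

Final position: (9,6)
Wall sequence: LTRBLTR

1. t=2 → L at (0,3); v=(1,1)
2. t=6 → T at (6,9); v=(1,-1)
3. t=3 → R at (9,6); v=(-1,-1)
4. t=6 → B at (3,0); v=(-1,1)
5. t=3 → L at (0,3); v=(1,1)
6. t=6 → T at (6,9); v=(1,-1)
7. t=3 → R at (9,6); v=(-1,-1)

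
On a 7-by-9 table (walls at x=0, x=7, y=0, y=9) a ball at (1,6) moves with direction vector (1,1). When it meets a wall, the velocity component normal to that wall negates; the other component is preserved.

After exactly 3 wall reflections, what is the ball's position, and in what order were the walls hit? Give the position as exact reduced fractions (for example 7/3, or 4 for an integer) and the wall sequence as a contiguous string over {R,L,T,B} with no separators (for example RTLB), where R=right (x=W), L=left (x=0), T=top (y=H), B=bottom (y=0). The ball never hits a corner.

Final position: (1,0)
Wall sequence: TRB

1. t=3 → T at (4,9); v=(1,-1)
2. t=3 → R at (7,6); v=(-1,-1)
3. t=6 → B at (1,0); v=(-1,1)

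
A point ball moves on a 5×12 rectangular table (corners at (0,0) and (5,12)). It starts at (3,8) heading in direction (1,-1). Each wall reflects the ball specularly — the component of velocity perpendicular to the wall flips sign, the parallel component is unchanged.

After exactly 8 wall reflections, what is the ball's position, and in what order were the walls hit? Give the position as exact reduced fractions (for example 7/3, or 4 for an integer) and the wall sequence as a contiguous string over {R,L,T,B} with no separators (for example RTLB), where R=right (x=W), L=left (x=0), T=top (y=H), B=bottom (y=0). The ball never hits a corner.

Final position: (0,5)
Wall sequence: RLBRLTRL

1. t=2 → R at (5,6); v=(-1,-1)
2. t=5 → L at (0,1); v=(1,-1)
3. t=1 → B at (1,0); v=(1,1)
4. t=4 → R at (5,4); v=(-1,1)
5. t=5 → L at (0,9); v=(1,1)
6. t=3 → T at (3,12); v=(1,-1)
7. t=2 → R at (5,10); v=(-1,-1)
8. t=5 → L at (0,5); v=(1,-1)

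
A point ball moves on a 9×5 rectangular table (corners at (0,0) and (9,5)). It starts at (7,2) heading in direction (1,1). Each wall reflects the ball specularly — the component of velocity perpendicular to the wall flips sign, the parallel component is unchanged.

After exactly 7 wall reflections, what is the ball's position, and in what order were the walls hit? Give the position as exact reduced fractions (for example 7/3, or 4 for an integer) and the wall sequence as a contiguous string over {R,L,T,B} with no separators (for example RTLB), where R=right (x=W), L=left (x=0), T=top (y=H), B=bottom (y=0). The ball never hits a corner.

1. t=2 → R at (9,4); v=(-1,1)
2. t=1 → T at (8,5); v=(-1,-1)
3. t=5 → B at (3,0); v=(-1,1)
4. t=3 → L at (0,3); v=(1,1)
5. t=2 → T at (2,5); v=(1,-1)
6. t=5 → B at (7,0); v=(1,1)
7. t=2 → R at (9,2); v=(-1,1)

Final position: (9,2)
Wall sequence: RTBLTBR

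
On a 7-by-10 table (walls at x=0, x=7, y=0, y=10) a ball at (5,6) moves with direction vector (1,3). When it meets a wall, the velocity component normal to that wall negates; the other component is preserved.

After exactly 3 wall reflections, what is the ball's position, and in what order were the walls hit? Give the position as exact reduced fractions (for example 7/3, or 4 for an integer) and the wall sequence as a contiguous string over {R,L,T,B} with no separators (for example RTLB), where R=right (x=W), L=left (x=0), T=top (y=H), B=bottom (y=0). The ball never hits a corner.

1. t=4/3 → T at (19/3,10); v=(1,-3)
2. t=2/3 → R at (7,8); v=(-1,-3)
3. t=8/3 → B at (13/3,0); v=(-1,3)

Final position: (13/3,0)
Wall sequence: TRB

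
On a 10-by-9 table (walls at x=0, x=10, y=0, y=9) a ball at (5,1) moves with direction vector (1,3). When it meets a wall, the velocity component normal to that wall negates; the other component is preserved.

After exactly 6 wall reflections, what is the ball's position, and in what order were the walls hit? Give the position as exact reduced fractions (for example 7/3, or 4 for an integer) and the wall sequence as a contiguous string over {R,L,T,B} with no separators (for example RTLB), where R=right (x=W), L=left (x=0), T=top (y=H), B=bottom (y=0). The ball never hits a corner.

1. t=8/3 → T at (23/3,9); v=(1,-3)
2. t=7/3 → R at (10,2); v=(-1,-3)
3. t=2/3 → B at (28/3,0); v=(-1,3)
4. t=3 → T at (19/3,9); v=(-1,-3)
5. t=3 → B at (10/3,0); v=(-1,3)
6. t=3 → T at (1/3,9); v=(-1,-3)

Final position: (1/3,9)
Wall sequence: TRBTBT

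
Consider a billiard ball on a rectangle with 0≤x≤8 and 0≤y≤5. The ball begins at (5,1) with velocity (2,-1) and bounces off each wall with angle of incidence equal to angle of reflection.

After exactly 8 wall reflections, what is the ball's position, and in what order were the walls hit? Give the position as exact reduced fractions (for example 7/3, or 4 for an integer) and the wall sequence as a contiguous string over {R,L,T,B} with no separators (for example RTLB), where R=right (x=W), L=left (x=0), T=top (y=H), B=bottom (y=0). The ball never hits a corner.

1. t=1 → B at (7,0); v=(2,1)
2. t=1/2 → R at (8,1/2); v=(-2,1)
3. t=4 → L at (0,9/2); v=(2,1)
4. t=1/2 → T at (1,5); v=(2,-1)
5. t=7/2 → R at (8,3/2); v=(-2,-1)
6. t=3/2 → B at (5,0); v=(-2,1)
7. t=5/2 → L at (0,5/2); v=(2,1)
8. t=5/2 → T at (5,5); v=(2,-1)

Final position: (5,5)
Wall sequence: BRLTRBLT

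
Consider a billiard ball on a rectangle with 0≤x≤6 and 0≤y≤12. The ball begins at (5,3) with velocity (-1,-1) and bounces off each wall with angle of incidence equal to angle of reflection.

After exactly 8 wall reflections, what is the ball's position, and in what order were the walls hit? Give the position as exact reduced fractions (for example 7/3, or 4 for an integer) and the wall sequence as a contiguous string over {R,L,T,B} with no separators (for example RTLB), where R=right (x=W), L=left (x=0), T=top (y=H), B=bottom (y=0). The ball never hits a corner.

1. t=3 → B at (2,0); v=(-1,1)
2. t=2 → L at (0,2); v=(1,1)
3. t=6 → R at (6,8); v=(-1,1)
4. t=4 → T at (2,12); v=(-1,-1)
5. t=2 → L at (0,10); v=(1,-1)
6. t=6 → R at (6,4); v=(-1,-1)
7. t=4 → B at (2,0); v=(-1,1)
8. t=2 → L at (0,2); v=(1,1)

Final position: (0,2)
Wall sequence: BLRTLRBL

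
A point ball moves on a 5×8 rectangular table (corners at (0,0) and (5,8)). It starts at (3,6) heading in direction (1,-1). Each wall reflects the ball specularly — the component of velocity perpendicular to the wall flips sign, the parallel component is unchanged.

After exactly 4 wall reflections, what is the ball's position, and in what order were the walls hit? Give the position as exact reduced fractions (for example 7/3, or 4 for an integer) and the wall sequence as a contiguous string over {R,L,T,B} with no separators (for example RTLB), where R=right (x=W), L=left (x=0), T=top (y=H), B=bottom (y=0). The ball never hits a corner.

1. t=2 → R at (5,4); v=(-1,-1)
2. t=4 → B at (1,0); v=(-1,1)
3. t=1 → L at (0,1); v=(1,1)
4. t=5 → R at (5,6); v=(-1,1)

Final position: (5,6)
Wall sequence: RBLR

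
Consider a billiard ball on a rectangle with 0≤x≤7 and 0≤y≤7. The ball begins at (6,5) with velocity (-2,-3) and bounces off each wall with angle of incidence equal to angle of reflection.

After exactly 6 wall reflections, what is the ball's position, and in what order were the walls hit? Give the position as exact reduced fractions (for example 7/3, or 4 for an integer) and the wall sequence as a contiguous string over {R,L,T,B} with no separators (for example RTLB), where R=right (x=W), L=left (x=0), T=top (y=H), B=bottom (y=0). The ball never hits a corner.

Final position: (8/3,7)
Wall sequence: BLTBRT

1. t=5/3 → B at (8/3,0); v=(-2,3)
2. t=4/3 → L at (0,4); v=(2,3)
3. t=1 → T at (2,7); v=(2,-3)
4. t=7/3 → B at (20/3,0); v=(2,3)
5. t=1/6 → R at (7,1/2); v=(-2,3)
6. t=13/6 → T at (8/3,7); v=(-2,-3)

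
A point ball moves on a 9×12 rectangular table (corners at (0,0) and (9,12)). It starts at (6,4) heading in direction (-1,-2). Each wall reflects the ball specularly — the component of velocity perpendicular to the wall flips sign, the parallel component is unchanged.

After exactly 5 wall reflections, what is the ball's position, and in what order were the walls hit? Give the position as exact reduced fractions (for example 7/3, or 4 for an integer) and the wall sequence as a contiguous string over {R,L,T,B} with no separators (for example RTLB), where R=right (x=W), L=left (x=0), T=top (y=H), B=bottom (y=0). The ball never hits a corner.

1. t=2 → B at (4,0); v=(-1,2)
2. t=4 → L at (0,8); v=(1,2)
3. t=2 → T at (2,12); v=(1,-2)
4. t=6 → B at (8,0); v=(1,2)
5. t=1 → R at (9,2); v=(-1,2)

Final position: (9,2)
Wall sequence: BLTBR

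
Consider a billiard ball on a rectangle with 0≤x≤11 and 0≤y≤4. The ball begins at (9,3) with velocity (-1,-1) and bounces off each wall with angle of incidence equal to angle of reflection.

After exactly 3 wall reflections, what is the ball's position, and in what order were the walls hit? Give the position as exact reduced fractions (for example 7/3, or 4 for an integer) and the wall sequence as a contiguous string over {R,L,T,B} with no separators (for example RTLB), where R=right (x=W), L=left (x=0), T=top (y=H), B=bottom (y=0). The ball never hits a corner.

Final position: (0,2)
Wall sequence: BTL

1. t=3 → B at (6,0); v=(-1,1)
2. t=4 → T at (2,4); v=(-1,-1)
3. t=2 → L at (0,2); v=(1,-1)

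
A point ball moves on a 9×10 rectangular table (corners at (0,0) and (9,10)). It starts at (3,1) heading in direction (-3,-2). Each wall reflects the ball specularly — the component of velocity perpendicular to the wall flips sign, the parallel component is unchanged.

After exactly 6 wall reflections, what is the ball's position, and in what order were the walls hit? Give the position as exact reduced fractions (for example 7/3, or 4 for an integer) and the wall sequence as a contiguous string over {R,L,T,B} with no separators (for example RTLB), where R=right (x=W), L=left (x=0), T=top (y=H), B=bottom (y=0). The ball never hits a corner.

1. t=1/2 → B at (3/2,0); v=(-3,2)
2. t=1/2 → L at (0,1); v=(3,2)
3. t=3 → R at (9,7); v=(-3,2)
4. t=3/2 → T at (9/2,10); v=(-3,-2)
5. t=3/2 → L at (0,7); v=(3,-2)
6. t=3 → R at (9,1); v=(-3,-2)

Final position: (9,1)
Wall sequence: BLRTLR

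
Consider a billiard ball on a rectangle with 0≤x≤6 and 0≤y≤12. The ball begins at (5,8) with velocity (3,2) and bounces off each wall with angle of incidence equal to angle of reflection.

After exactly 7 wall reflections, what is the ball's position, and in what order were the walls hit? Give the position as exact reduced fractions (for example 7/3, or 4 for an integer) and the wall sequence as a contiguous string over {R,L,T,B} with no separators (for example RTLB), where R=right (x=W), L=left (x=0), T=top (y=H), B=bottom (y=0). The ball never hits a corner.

1. t=1/3 → R at (6,26/3); v=(-3,2)
2. t=5/3 → T at (1,12); v=(-3,-2)
3. t=1/3 → L at (0,34/3); v=(3,-2)
4. t=2 → R at (6,22/3); v=(-3,-2)
5. t=2 → L at (0,10/3); v=(3,-2)
6. t=5/3 → B at (5,0); v=(3,2)
7. t=1/3 → R at (6,2/3); v=(-3,2)

Final position: (6,2/3)
Wall sequence: RTLRLBR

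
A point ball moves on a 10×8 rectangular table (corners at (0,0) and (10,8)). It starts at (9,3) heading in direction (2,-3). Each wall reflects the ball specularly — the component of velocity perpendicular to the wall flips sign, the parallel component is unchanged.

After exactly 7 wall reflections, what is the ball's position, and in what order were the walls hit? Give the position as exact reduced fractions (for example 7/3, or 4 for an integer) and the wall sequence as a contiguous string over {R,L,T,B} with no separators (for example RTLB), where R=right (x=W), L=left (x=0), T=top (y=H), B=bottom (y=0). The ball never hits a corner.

Final position: (10,7/2)
Wall sequence: RBTLBTR

1. t=1/2 → R at (10,3/2); v=(-2,-3)
2. t=1/2 → B at (9,0); v=(-2,3)
3. t=8/3 → T at (11/3,8); v=(-2,-3)
4. t=11/6 → L at (0,5/2); v=(2,-3)
5. t=5/6 → B at (5/3,0); v=(2,3)
6. t=8/3 → T at (7,8); v=(2,-3)
7. t=3/2 → R at (10,7/2); v=(-2,-3)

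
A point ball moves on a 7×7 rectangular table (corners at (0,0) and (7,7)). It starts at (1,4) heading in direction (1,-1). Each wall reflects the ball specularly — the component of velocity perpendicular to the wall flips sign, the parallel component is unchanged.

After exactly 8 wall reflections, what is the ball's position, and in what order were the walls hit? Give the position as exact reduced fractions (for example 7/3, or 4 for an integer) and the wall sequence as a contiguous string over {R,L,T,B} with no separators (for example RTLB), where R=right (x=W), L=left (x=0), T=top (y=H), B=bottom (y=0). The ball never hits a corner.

1. t=4 → B at (5,0); v=(1,1)
2. t=2 → R at (7,2); v=(-1,1)
3. t=5 → T at (2,7); v=(-1,-1)
4. t=2 → L at (0,5); v=(1,-1)
5. t=5 → B at (5,0); v=(1,1)
6. t=2 → R at (7,2); v=(-1,1)
7. t=5 → T at (2,7); v=(-1,-1)
8. t=2 → L at (0,5); v=(1,-1)

Final position: (0,5)
Wall sequence: BRTLBRTL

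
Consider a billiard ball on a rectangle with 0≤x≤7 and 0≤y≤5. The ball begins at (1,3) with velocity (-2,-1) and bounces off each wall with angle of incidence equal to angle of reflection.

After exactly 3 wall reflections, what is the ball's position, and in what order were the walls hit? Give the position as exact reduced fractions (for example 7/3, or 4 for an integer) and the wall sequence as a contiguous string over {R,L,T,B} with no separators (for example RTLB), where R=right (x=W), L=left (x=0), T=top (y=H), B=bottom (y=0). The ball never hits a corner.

Final position: (7,1)
Wall sequence: LBR

1. t=1/2 → L at (0,5/2); v=(2,-1)
2. t=5/2 → B at (5,0); v=(2,1)
3. t=1 → R at (7,1); v=(-2,1)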